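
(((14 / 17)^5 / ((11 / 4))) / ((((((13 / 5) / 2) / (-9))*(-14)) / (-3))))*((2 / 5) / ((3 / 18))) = -99574272 / 203039551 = -0.49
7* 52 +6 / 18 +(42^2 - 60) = 6205 / 3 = 2068.33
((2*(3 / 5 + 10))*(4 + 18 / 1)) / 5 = 93.28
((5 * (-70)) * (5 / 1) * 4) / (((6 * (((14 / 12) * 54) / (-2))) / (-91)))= -91000 / 27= -3370.37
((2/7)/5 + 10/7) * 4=208/35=5.94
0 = 0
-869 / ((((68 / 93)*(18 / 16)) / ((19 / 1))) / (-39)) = 13307866 / 17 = 782815.65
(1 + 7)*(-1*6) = -48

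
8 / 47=0.17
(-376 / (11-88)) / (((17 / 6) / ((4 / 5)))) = 9024 / 6545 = 1.38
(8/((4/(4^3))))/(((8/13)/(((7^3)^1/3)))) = 71344/3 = 23781.33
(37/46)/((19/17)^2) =0.64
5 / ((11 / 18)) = 90 / 11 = 8.18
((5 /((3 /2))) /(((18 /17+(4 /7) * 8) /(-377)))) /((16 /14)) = -195.30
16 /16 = 1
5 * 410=2050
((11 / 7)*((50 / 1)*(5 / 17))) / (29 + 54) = 2750 / 9877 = 0.28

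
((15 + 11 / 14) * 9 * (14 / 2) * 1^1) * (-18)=-17901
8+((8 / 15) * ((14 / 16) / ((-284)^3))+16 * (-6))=-30236321287 / 343594560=-88.00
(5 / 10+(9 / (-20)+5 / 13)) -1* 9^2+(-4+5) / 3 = -62581 / 780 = -80.23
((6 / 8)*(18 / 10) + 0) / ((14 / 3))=81 / 280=0.29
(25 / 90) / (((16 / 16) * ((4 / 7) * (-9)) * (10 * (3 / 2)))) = -7 / 1944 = -0.00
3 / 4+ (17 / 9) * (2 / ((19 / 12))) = 715 / 228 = 3.14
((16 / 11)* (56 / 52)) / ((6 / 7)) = 1.83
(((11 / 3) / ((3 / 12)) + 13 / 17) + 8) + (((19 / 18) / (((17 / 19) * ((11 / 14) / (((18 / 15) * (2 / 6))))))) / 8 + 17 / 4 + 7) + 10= 753251 / 16830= 44.76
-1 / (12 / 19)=-19 / 12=-1.58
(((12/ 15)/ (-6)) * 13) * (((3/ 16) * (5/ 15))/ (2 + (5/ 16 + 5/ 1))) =-2/ 135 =-0.01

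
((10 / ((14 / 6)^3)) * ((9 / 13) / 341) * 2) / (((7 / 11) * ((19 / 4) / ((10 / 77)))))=194400 / 1415603189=0.00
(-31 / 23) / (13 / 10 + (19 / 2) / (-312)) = -96720 / 91103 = -1.06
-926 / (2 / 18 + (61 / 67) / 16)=-8934048 / 1621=-5511.44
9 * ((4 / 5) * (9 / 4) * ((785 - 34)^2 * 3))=137052243 / 5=27410448.60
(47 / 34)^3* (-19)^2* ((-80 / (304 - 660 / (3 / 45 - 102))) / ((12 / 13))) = -266.19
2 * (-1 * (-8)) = 16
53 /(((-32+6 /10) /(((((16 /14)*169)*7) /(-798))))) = 2.86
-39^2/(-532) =1521/532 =2.86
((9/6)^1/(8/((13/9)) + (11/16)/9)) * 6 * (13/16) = 13689/10511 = 1.30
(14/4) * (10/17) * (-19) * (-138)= 91770/17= 5398.24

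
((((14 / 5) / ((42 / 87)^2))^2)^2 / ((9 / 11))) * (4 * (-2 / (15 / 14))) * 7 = -5502710542571 / 4134375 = -1330965.51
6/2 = 3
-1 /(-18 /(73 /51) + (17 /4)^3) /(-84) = 1168 /6297837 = 0.00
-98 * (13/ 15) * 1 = -1274/ 15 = -84.93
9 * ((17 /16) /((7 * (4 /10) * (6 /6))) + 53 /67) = 10.53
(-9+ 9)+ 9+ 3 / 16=147 / 16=9.19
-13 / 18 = -0.72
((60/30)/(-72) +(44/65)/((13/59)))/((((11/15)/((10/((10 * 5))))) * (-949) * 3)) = -92611/317554380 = -0.00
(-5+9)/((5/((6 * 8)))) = 192/5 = 38.40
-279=-279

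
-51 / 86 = -0.59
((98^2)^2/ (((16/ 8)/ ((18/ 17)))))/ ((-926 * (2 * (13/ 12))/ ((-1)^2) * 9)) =-276710448/ 102323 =-2704.28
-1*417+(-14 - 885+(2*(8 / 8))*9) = -1298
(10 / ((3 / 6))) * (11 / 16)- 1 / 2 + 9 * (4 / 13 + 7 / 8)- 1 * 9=1549 / 104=14.89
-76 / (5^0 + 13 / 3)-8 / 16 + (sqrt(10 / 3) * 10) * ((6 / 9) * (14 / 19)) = -59 / 4 + 280 * sqrt(30) / 171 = -5.78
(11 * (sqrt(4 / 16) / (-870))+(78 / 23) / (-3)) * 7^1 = -318451 / 40020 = -7.96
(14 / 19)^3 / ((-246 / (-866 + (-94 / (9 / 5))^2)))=-206834488 / 68336217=-3.03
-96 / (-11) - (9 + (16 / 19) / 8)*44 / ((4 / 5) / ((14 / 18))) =-716239 / 1881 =-380.78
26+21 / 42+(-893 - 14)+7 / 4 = -3515 / 4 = -878.75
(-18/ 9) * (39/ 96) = -13/ 16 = -0.81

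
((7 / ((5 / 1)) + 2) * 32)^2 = 295936 / 25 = 11837.44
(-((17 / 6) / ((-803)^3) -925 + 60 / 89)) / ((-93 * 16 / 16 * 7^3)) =-255571833272443 / 8819926407905382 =-0.03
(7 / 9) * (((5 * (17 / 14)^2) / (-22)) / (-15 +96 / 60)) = 7225 / 371448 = 0.02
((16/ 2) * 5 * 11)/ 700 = 22/ 35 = 0.63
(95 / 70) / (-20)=-19 / 280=-0.07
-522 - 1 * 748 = -1270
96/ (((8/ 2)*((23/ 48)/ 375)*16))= 27000/ 23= 1173.91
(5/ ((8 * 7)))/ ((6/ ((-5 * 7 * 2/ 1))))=-25/ 24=-1.04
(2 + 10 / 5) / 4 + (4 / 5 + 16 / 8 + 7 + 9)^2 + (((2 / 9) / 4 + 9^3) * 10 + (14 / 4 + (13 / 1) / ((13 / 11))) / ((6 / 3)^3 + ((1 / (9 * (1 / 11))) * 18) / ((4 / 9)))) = 7645.25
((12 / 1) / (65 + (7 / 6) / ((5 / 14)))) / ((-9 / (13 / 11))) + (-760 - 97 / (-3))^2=13419616439 / 25344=529498.75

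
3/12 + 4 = 17/4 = 4.25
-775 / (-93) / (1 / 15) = 125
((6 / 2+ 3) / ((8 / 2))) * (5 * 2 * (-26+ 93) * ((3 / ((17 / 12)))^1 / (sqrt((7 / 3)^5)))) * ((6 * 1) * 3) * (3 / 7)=17583480 * sqrt(21) / 40817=1974.12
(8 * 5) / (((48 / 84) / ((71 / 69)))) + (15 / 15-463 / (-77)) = 419950 / 5313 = 79.04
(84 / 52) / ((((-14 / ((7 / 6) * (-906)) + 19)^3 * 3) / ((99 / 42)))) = 3442951 / 18644853942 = 0.00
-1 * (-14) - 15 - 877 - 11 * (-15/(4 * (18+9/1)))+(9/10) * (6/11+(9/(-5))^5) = -5525359693/6187500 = -892.99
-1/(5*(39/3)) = -1/65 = -0.02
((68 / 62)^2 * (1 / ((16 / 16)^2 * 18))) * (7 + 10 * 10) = 61846 / 8649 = 7.15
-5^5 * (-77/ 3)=240625/ 3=80208.33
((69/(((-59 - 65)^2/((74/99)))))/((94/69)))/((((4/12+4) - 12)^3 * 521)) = -999/95257564336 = -0.00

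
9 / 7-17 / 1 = -110 / 7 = -15.71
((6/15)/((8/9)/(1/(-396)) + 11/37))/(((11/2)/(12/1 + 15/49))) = -89244/35070035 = -0.00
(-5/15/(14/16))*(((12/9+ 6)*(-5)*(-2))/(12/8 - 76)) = 3520/9387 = 0.37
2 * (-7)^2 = 98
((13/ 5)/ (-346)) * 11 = -143/ 1730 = -0.08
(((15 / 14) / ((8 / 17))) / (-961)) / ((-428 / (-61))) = -15555 / 46066496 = -0.00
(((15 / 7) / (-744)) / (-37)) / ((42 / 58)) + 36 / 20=1.80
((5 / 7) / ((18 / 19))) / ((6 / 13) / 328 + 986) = 20254 / 26487153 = 0.00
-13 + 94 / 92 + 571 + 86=29671 / 46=645.02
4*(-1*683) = -2732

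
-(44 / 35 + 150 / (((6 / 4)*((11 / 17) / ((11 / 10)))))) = -5994 / 35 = -171.26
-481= -481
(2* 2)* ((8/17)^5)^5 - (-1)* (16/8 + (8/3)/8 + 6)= 8.33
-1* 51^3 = -132651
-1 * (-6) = 6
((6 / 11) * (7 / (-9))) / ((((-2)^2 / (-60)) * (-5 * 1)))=-14 / 11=-1.27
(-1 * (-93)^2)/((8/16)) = -17298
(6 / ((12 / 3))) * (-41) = -123 / 2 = -61.50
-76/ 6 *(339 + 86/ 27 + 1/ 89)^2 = -25694612030552/ 17323227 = -1483246.28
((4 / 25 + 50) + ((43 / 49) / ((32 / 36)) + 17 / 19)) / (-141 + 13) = -9690217 / 23833600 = -0.41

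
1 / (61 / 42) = 42 / 61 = 0.69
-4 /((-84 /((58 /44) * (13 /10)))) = 0.08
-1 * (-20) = 20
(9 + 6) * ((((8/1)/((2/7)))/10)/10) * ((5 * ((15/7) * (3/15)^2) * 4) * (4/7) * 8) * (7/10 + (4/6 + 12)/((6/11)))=787.38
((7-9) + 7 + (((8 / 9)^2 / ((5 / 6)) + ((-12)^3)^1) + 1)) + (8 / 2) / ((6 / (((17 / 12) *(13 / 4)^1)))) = -1855421 / 1080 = -1717.98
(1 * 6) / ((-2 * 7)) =-3 / 7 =-0.43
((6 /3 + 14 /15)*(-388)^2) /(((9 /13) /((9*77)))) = 6630559936 /15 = 442037329.07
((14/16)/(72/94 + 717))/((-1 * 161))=-47/6207240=-0.00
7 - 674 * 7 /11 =-4641 /11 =-421.91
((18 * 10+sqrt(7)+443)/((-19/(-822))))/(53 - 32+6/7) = 1918 * sqrt(7)/969+1194914/969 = 1238.38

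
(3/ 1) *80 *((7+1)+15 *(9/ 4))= 10020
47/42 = 1.12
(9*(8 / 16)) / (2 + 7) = 1 / 2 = 0.50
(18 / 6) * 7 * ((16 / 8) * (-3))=-126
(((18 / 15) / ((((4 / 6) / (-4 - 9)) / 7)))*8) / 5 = -6552 / 25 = -262.08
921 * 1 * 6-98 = 5428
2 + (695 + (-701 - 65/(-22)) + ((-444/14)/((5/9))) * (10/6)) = -14813/154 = -96.19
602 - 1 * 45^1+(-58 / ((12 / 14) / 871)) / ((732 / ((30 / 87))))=581101 / 1098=529.24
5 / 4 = 1.25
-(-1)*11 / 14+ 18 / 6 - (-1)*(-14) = -143 / 14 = -10.21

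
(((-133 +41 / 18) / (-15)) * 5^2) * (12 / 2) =11765 / 9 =1307.22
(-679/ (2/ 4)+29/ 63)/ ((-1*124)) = 85525/ 7812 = 10.95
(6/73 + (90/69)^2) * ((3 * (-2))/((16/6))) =-4.01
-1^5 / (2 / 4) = -2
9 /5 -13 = -56 /5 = -11.20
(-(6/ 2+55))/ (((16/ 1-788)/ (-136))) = -1972/ 193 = -10.22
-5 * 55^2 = -15125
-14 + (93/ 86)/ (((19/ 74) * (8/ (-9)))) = -122473/ 6536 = -18.74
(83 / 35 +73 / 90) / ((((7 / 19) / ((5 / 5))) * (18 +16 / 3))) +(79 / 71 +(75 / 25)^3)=41618629 / 1461180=28.48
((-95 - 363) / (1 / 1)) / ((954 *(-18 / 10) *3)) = 0.09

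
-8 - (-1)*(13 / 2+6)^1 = 9 / 2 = 4.50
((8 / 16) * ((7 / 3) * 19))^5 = 41615795893 / 7776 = 5351825.60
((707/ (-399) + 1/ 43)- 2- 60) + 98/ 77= -1684414/ 26961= -62.48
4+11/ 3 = 7.67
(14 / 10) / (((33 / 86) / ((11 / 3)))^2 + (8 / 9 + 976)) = 0.00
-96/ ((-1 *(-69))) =-32/ 23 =-1.39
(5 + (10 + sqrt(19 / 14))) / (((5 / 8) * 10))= 2 * sqrt(266) / 175 + 12 / 5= 2.59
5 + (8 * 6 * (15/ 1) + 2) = 727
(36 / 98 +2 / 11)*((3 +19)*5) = 2960 / 49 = 60.41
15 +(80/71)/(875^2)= 15.00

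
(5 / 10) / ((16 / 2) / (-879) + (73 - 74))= -879 / 1774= -0.50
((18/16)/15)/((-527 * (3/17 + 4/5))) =-3/20584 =-0.00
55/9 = 6.11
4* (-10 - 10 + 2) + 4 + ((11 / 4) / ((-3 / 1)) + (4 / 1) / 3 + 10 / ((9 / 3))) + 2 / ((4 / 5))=-247 / 4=-61.75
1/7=0.14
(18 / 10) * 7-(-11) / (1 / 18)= 1053 / 5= 210.60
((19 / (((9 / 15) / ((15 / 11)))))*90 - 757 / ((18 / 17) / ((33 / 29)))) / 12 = 5881351 / 22968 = 256.07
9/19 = 0.47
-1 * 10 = -10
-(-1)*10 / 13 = 10 / 13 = 0.77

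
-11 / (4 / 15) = -165 / 4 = -41.25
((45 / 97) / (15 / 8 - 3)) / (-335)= 8 / 6499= 0.00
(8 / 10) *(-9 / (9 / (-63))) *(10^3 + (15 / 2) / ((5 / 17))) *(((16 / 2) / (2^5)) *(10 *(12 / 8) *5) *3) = 5814585 / 2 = 2907292.50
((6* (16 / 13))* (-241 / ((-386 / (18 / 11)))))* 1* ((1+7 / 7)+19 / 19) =624672 / 27599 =22.63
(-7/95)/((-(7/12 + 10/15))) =28/475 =0.06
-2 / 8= -1 / 4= -0.25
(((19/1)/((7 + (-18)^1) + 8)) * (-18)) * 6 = 684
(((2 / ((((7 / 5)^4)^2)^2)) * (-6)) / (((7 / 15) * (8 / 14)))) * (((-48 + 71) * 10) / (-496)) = 789642333984375 / 8241766781261048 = 0.10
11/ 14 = 0.79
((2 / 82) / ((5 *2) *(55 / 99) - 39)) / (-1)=0.00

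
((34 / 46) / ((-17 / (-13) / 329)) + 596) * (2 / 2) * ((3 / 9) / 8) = 5995 / 184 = 32.58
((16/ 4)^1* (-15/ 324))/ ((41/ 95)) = -475/ 1107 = -0.43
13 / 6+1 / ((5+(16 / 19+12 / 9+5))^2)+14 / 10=25816261 / 7224540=3.57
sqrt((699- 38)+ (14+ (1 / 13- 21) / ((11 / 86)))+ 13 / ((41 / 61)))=2*sqrt(4561197069) / 5863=23.04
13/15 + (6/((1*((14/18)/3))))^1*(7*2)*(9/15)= 2929/15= 195.27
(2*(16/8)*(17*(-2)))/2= -68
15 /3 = 5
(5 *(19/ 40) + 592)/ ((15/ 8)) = 317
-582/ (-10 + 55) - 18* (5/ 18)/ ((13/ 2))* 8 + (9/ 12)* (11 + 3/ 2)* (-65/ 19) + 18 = -982849/ 29640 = -33.16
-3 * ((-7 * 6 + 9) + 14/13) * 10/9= 4150/39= 106.41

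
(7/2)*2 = 7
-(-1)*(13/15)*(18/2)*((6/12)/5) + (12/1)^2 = 7239/50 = 144.78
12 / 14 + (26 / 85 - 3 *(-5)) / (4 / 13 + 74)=1.06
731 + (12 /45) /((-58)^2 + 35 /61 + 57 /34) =731.00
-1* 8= -8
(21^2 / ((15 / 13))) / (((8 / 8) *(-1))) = -1911 / 5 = -382.20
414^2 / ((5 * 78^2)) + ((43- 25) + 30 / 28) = 292269 / 11830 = 24.71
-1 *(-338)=338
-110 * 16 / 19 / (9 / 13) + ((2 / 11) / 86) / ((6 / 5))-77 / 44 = -43854571 / 323532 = -135.55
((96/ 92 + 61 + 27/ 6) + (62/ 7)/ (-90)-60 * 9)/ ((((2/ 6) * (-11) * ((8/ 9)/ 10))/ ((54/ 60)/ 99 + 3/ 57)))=241410987/ 2691920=89.68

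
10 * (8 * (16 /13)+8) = 2320 /13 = 178.46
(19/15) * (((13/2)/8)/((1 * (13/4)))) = 19/60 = 0.32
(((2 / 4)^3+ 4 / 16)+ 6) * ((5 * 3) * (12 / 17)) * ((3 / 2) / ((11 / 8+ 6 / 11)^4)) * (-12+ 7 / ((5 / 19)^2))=2704431172608 / 4078653605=663.07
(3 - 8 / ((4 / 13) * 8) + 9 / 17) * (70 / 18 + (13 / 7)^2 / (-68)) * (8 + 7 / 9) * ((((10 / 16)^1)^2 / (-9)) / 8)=-4319089975 / 84569038848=-0.05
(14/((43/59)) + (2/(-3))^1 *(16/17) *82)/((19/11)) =-18.67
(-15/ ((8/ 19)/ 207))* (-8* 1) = 58995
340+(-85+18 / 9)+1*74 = 331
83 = 83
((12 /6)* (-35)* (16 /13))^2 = 1254400 /169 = 7422.49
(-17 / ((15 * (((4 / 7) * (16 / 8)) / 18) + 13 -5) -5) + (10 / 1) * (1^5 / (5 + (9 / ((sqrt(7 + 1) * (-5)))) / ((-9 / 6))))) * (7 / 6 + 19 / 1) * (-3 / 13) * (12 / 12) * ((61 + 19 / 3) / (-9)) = -2878497677 / 36154053 -611050 * sqrt(2) / 145197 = -85.57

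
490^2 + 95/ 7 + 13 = 1680886/ 7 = 240126.57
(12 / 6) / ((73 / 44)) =88 / 73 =1.21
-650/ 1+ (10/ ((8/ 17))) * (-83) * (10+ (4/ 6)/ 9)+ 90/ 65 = -6464284/ 351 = -18416.76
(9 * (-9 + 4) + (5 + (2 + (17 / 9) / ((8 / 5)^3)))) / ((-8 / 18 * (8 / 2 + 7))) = 172979 / 22528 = 7.68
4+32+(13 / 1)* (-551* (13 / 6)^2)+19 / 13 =-15719579 / 468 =-33588.84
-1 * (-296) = 296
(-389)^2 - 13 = 151308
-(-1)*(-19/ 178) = -19/ 178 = -0.11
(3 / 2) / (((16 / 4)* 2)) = 3 / 16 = 0.19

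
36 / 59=0.61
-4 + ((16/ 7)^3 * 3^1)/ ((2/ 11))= 66212/ 343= 193.04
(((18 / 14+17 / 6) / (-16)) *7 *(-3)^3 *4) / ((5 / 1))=1557 / 40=38.92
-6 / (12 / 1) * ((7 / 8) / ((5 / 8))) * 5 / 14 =-1 / 4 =-0.25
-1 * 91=-91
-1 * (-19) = 19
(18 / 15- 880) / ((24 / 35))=-15379 / 12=-1281.58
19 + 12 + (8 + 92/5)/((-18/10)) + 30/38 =976/57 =17.12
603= 603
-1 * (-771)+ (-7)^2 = 820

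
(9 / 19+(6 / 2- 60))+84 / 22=-11016 / 209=-52.71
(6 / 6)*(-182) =-182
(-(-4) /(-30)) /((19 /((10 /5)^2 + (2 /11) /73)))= -6428 /228855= -0.03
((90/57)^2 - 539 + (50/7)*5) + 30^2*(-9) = -21734203/2527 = -8600.79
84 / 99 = 28 / 33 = 0.85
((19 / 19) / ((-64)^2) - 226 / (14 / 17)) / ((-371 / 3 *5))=23605227 / 53186560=0.44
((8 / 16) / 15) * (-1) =-1 / 30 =-0.03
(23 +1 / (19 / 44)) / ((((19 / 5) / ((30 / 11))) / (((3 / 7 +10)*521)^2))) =104365630771350 / 194579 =536366364.16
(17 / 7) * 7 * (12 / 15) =68 / 5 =13.60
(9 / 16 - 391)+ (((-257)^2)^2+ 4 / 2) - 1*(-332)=69799525513 / 16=4362470344.56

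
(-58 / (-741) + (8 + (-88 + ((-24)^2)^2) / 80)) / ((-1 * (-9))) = 461.58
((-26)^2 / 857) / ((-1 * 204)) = -169 / 43707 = -0.00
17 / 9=1.89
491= 491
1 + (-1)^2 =2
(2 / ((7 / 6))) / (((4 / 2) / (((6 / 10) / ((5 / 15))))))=54 / 35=1.54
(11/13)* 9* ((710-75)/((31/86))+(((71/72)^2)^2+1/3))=16155114082613/1203351552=13425.10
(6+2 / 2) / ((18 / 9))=7 / 2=3.50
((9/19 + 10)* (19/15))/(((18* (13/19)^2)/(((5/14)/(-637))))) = -71839/81385668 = -0.00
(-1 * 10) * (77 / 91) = -110 / 13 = -8.46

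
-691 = -691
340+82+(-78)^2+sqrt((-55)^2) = 6561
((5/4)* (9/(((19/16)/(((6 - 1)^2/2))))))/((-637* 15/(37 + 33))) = -0.87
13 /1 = 13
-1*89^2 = -7921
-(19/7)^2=-361/49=-7.37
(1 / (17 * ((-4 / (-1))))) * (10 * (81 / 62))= 405 / 2108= 0.19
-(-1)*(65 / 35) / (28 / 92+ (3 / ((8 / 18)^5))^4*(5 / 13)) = 4273801697165312 / 792740576958195949362517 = 0.00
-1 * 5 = -5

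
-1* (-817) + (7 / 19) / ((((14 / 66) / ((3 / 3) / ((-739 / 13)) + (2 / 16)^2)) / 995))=731122153 / 898624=813.60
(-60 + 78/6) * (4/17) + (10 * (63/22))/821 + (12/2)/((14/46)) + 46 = 58775109/1074689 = 54.69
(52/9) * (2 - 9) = -364/9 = -40.44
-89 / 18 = -4.94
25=25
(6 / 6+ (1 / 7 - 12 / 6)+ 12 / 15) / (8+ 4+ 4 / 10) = -0.00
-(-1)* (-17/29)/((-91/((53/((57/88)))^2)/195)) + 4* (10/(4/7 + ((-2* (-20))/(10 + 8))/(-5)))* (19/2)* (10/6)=5890986095/439698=13397.80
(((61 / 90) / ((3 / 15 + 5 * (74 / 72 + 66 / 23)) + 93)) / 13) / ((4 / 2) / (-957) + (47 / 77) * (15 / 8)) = 5185488 / 12803627213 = 0.00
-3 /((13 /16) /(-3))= 11.08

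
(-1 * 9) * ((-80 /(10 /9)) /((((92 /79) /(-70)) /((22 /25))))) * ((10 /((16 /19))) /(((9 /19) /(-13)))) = 11170768.30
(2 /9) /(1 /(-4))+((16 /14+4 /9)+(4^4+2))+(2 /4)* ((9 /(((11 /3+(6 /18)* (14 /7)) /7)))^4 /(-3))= -25864812305 /3598686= -7187.29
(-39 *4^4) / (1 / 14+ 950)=-139776 / 13301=-10.51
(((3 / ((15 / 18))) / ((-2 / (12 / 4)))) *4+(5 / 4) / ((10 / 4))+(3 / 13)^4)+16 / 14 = -39894047 / 1999270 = -19.95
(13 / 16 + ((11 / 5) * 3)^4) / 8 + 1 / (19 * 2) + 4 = 366794359 / 1520000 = 241.31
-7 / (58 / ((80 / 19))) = -280 / 551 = -0.51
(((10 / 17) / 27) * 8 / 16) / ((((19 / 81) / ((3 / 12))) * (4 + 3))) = 15 / 9044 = 0.00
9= 9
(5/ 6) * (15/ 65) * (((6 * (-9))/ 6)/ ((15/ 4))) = -6/ 13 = -0.46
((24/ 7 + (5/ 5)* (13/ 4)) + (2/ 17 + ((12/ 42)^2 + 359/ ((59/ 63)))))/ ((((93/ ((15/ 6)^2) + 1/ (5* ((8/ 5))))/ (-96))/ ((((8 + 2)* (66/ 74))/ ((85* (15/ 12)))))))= -19441875847680/ 92771302463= -209.57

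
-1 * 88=-88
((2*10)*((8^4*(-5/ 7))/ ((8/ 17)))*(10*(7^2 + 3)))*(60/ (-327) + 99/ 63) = -479311872000/ 5341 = -89741971.92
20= 20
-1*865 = -865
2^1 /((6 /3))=1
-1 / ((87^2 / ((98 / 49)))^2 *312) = -1 / 4468601358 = -0.00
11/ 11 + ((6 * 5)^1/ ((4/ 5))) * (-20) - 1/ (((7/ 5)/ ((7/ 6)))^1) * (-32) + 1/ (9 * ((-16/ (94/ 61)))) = -3172535/ 4392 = -722.34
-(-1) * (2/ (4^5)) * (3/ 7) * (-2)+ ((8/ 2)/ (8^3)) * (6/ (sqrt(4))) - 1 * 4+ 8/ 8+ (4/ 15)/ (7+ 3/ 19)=-1343911/ 456960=-2.94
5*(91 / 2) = 455 / 2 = 227.50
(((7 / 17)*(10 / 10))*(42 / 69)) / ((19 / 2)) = 196 / 7429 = 0.03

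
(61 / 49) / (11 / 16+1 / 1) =976 / 1323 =0.74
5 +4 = 9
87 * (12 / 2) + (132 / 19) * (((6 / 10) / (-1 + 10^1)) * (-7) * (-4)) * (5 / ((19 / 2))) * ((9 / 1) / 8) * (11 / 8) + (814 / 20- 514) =106961 / 1805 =59.26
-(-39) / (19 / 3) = 6.16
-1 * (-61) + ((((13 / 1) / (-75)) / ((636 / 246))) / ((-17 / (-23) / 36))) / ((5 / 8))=55.78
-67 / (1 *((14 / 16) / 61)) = -32696 / 7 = -4670.86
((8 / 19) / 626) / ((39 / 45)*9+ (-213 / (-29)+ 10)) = 290 / 10841381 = 0.00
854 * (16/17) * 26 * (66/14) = 1674816/17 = 98518.59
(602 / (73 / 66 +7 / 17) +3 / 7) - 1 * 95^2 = -8627.95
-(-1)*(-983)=-983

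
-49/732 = -0.07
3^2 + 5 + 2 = 16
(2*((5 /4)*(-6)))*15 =-225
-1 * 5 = -5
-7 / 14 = -0.50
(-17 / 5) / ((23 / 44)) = -748 / 115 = -6.50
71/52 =1.37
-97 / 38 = -2.55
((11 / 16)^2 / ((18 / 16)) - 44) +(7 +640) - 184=120793 / 288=419.42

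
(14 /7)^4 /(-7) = -16 /7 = -2.29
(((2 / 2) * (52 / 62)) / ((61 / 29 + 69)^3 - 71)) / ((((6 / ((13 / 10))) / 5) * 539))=4121741 / 878783525860086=0.00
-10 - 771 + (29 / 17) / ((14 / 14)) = -13248 / 17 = -779.29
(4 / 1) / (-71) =-4 / 71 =-0.06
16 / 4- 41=-37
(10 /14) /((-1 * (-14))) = 5 /98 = 0.05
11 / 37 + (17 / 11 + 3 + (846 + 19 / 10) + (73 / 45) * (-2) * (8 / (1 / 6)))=1702097 / 2442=697.01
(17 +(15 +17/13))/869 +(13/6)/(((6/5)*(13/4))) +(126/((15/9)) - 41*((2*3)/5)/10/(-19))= 3692264659/48294675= 76.45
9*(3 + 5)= 72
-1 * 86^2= -7396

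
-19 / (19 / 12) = -12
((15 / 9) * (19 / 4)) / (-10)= -19 / 24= -0.79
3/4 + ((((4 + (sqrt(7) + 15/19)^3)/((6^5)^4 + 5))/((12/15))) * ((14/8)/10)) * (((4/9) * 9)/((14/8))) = 1601 * sqrt(7)/1319873196862736141 + 75232772221176249089/100310362961567946716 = 0.75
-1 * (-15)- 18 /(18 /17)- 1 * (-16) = 14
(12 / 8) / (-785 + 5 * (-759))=-3 / 9160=-0.00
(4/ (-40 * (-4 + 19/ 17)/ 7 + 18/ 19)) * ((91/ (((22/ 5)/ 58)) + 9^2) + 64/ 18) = 294.89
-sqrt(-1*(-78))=-sqrt(78)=-8.83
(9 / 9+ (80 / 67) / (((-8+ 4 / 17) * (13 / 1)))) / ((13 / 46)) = 1306538 / 373659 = 3.50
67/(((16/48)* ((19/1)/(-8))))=-1608/19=-84.63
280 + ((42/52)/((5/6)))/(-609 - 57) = 1346793/4810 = 280.00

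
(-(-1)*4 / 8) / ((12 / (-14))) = -7 / 12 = -0.58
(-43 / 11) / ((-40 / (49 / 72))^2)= -103243 / 91238400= -0.00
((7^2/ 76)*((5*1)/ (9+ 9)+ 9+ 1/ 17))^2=19598040049/ 540841536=36.24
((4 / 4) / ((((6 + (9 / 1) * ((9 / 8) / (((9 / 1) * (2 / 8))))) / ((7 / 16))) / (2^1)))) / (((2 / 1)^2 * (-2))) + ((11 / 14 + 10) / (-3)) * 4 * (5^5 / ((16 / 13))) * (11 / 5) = -17994169 / 224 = -80331.11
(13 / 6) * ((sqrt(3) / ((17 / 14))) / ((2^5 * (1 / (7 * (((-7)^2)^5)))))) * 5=899683668065 * sqrt(3) / 1632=954839352.84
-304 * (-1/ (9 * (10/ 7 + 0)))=23.64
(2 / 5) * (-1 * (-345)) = 138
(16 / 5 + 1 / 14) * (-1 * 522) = -59769 / 35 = -1707.69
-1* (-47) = 47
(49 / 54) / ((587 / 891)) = 1617 / 1174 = 1.38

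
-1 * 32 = -32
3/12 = 1/4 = 0.25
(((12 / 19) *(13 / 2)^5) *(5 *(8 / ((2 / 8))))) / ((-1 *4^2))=-5569395 / 76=-73281.51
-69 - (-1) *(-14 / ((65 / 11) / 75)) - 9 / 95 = -304782 / 1235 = -246.79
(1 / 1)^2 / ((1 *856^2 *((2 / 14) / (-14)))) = -49 / 366368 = -0.00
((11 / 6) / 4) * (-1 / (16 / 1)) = -0.03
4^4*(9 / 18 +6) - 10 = 1654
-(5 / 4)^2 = -25 / 16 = -1.56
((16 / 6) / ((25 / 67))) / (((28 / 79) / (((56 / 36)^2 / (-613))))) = -296408 / 3723975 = -0.08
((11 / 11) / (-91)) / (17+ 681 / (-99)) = -33 / 30394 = -0.00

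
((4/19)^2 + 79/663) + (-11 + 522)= 122343400/239343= 511.16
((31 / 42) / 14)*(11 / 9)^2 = 3751 / 47628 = 0.08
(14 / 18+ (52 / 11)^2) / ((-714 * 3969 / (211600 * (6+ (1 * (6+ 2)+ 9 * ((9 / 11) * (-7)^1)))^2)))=-9274642033400 / 3810364173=-2434.06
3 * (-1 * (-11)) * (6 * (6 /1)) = 1188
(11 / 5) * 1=11 / 5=2.20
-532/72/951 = -133/17118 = -0.01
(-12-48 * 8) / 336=-33 / 28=-1.18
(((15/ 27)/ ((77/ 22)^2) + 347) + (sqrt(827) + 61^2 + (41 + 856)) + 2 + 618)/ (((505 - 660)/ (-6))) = 6 * sqrt(827)/ 155 + 985202/ 4557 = 217.31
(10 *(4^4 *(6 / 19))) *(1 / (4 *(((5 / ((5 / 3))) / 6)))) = 7680 / 19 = 404.21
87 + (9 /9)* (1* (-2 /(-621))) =54029 /621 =87.00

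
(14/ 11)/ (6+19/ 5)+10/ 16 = 465/ 616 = 0.75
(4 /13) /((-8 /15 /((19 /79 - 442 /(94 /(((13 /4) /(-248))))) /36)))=-0.00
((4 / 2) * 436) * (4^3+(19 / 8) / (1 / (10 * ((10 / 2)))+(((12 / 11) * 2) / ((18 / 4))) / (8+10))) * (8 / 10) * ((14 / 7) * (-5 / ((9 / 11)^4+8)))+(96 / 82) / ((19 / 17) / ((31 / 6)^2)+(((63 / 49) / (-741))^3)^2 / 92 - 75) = -8185124053221330791392237419151191279536 / 86495089427884026853228502195832329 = -94631.08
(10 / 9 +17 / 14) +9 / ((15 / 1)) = 1843 / 630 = 2.93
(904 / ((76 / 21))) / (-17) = -4746 / 323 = -14.69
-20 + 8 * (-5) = -60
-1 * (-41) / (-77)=-41 / 77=-0.53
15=15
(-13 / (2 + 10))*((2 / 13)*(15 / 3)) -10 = -65 / 6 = -10.83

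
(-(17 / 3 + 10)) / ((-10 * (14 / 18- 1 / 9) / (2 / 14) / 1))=47 / 140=0.34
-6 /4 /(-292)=3 /584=0.01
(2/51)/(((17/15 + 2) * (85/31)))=62/13583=0.00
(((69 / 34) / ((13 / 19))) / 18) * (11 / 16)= 4807 / 42432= 0.11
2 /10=1 /5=0.20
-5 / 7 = -0.71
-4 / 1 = -4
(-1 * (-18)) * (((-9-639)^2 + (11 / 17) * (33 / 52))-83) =3340099143 / 442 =7556785.39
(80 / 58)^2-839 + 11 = -694748 / 841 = -826.10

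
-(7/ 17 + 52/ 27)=-1073/ 459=-2.34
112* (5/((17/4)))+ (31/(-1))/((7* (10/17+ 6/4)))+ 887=8589625/8449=1016.64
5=5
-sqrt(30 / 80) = -sqrt(6) / 4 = -0.61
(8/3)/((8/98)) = 98/3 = 32.67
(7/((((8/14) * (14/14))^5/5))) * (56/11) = 4117715/1408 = 2924.51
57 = 57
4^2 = 16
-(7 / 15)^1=-0.47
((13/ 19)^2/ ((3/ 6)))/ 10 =169/ 1805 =0.09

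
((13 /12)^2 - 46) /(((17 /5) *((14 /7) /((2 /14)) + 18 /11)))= -355025 /421056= -0.84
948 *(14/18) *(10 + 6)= 35392/3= 11797.33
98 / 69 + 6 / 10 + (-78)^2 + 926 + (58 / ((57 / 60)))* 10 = 49965793 / 6555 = 7622.55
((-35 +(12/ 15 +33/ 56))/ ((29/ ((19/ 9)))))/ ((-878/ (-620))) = -1847693/ 1069404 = -1.73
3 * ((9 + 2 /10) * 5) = 138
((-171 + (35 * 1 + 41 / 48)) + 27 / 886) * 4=-2873093 / 5316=-540.46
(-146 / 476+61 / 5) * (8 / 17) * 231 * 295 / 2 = 55111782 / 289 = 190698.21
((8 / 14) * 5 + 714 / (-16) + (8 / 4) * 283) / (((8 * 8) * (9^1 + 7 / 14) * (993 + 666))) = 29357 / 56485632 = 0.00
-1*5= -5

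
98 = 98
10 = 10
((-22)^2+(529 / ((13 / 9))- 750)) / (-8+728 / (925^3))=-1031263421875 / 82311115536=-12.53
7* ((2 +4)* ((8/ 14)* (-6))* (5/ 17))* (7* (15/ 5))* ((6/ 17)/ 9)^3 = -4480/ 83521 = -0.05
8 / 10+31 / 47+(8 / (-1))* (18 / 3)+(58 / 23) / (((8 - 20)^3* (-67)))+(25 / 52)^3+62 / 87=-1822705715315233 / 39869638136640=-45.72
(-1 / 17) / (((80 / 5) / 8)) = -0.03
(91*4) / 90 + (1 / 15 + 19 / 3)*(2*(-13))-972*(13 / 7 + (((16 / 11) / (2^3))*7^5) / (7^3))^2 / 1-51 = -30116845669 / 266805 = -112879.61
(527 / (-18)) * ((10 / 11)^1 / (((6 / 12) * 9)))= -5270 / 891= -5.91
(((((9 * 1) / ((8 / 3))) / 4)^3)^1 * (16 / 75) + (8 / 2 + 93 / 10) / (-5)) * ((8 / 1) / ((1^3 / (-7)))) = 141.78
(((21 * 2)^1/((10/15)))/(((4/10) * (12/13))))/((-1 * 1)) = -170.62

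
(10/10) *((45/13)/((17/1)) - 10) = -2165/221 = -9.80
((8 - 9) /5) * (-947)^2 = -896809 /5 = -179361.80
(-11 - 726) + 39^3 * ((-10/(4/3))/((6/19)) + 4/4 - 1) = -5638253/4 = -1409563.25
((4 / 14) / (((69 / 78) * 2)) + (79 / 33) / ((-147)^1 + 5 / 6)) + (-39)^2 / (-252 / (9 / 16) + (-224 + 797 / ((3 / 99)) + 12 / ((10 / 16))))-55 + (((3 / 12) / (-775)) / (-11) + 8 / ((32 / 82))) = -2352892468169697 / 68606337407300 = -34.30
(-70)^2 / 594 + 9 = 5123 / 297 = 17.25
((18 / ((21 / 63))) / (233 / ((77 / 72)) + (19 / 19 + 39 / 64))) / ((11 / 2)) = 48384 / 1081595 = 0.04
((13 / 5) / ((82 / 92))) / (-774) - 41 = -3253034 / 79335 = -41.00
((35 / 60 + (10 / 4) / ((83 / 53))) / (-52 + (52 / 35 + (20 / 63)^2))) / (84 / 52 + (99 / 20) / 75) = -7778964375 / 302506880264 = -0.03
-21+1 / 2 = -41 / 2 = -20.50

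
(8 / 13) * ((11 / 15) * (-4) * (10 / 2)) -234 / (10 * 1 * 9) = -2267 / 195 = -11.63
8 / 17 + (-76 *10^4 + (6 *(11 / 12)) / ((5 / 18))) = -64598277 / 85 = -759979.73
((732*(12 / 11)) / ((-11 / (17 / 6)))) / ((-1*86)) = 12444 / 5203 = 2.39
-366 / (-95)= 3.85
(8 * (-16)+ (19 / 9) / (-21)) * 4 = -96844 / 189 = -512.40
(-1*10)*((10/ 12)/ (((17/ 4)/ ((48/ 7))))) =-13.45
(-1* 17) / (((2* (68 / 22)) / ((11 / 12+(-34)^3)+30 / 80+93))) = 10351363 / 96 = 107826.70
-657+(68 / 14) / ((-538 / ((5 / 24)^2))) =-712587881 / 1084608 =-657.00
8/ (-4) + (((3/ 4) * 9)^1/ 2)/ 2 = -5/ 16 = -0.31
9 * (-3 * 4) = -108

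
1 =1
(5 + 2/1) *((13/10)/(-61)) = -91/610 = -0.15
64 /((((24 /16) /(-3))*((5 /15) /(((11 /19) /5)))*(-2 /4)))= 8448 /95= 88.93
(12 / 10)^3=216 / 125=1.73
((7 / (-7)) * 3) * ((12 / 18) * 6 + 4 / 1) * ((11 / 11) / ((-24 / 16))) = 16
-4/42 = -2/21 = -0.10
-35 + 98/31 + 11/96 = -31.72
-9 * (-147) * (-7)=-9261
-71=-71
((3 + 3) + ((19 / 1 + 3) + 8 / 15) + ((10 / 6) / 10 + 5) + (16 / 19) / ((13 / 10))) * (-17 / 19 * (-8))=5769052 / 23465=245.86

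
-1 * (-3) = 3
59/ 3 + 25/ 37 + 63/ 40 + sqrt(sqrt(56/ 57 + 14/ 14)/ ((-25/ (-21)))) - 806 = -3481327/ 4440 + 19^(3/ 4) *339^(1/ 4) *sqrt(7)/ 95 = -783.00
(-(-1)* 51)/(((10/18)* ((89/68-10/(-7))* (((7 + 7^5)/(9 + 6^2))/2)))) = 280908/1564903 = 0.18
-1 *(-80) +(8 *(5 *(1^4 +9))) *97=38880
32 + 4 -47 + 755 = 744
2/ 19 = 0.11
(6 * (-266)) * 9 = -14364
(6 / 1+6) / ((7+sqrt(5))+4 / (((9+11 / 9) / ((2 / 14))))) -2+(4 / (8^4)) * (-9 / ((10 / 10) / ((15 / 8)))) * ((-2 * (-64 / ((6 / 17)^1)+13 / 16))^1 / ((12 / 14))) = -1072857730235 / 152160305152 -311052 * sqrt(5) / 1160891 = -7.65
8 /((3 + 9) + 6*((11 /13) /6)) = 104 /167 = 0.62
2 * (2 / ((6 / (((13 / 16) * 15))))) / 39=5 / 24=0.21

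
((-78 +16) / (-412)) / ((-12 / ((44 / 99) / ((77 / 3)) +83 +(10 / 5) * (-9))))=-465589 / 571032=-0.82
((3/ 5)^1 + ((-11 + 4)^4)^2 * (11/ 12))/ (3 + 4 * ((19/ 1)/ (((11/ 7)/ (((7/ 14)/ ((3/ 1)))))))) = 3487705001/ 7300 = 477767.81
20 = 20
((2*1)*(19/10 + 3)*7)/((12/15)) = 343/4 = 85.75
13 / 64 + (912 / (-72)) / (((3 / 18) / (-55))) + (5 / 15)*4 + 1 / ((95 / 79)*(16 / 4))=76275017 / 18240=4181.74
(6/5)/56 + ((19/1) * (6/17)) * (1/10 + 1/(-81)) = 39149/64260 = 0.61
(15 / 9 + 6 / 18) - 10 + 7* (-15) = -113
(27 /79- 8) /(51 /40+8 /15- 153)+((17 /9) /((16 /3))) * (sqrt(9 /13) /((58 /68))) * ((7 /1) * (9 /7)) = 72600 /1433297+2601 * sqrt(13) /3016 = 3.16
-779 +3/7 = -5450/7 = -778.57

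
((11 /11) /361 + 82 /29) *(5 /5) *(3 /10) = 88893 /104690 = 0.85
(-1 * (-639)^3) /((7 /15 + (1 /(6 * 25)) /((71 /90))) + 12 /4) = 277876731735 /3701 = 75081527.08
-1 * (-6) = 6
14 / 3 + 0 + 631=1907 / 3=635.67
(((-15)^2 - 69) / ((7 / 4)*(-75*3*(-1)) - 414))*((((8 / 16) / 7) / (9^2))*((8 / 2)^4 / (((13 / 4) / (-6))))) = 16384 / 5103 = 3.21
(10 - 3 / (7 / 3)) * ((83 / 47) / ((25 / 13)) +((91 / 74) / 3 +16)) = 275723843 / 1825950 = 151.00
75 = 75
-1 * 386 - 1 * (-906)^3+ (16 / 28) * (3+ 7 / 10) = 743677032.11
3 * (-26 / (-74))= 39 / 37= 1.05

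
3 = 3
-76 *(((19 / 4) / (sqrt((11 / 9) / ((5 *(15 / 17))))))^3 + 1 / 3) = -55883.63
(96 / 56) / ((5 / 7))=12 / 5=2.40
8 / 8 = 1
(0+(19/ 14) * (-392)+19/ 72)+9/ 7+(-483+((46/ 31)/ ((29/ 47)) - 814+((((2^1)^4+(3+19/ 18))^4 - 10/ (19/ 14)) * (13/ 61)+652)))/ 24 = 16158187046454083/ 18375638133888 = 879.33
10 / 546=5 / 273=0.02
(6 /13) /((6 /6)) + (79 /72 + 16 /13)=2611 /936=2.79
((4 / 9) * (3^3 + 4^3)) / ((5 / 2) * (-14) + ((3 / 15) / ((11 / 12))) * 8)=-20020 / 16461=-1.22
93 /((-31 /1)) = -3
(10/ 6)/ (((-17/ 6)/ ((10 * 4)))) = -400/ 17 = -23.53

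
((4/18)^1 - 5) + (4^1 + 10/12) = 1/18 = 0.06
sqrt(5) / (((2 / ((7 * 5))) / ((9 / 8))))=44.02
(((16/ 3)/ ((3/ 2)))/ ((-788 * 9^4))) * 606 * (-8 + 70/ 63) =100192/ 34897959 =0.00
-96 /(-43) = 2.23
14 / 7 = 2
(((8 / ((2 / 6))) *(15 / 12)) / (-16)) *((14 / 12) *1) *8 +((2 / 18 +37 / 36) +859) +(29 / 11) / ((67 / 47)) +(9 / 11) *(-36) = 21624475 / 26532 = 815.03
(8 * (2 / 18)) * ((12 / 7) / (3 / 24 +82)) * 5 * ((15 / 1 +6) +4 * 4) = 3.43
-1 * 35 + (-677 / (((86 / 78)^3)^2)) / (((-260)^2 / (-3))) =-88456795297961 / 2528545219600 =-34.98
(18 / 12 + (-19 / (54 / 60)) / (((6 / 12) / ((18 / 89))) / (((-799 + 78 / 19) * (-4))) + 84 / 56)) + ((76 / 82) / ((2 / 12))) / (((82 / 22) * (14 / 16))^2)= -110585172271 / 9181793462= -12.04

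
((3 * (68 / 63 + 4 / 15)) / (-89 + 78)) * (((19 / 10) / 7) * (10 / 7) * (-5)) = 8056 / 11319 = 0.71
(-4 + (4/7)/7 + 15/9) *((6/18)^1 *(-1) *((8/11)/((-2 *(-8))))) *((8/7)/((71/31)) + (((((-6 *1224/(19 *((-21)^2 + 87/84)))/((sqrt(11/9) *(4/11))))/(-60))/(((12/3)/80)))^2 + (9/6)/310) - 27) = -146485373550513399971/165328350328589845320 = -0.89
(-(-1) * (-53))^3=-148877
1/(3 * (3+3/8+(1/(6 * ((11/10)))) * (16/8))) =88/971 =0.09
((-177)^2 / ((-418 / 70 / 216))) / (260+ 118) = -626580 / 209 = -2997.99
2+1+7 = 10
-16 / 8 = -2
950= 950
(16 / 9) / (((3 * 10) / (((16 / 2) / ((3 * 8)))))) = 8 / 405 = 0.02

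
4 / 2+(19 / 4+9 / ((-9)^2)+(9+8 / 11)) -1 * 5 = 4589 / 396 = 11.59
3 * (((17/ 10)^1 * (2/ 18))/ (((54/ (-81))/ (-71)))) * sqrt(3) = 1207 * sqrt(3)/ 20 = 104.53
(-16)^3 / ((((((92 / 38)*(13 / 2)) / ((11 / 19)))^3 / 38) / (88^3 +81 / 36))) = -141179308509184 / 26730899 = -5281502.45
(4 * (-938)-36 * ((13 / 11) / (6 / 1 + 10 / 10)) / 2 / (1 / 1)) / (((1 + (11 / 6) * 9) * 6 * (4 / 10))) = -144569 / 1617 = -89.41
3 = 3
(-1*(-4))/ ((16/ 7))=7/ 4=1.75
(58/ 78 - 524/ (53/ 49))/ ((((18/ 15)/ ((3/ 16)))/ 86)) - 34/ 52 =-214984429/ 33072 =-6500.50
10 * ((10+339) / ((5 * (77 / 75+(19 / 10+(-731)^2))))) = 104700 / 80154589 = 0.00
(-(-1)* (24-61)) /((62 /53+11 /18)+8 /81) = -317682 /16139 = -19.68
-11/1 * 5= -55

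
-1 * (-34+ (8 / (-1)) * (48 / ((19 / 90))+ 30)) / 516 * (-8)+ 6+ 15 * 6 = 155764 / 2451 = 63.55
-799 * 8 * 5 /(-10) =3196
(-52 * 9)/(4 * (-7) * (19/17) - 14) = 3978/385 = 10.33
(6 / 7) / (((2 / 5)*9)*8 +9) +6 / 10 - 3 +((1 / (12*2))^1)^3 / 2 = -16103179 / 6773760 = -2.38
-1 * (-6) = 6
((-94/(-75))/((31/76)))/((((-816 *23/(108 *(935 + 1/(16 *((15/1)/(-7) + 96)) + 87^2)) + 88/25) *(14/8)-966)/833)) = -542836459582/203573172213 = -2.67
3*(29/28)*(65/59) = 5655/1652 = 3.42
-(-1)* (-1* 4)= -4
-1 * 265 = -265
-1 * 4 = -4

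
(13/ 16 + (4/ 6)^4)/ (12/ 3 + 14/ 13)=1547/ 7776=0.20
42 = 42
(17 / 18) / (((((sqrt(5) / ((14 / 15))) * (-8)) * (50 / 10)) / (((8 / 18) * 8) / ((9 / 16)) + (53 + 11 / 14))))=-1158737 * sqrt(5) / 4374000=-0.59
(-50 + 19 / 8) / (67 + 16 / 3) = -1143 / 1736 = -0.66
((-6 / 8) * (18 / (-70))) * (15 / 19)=81 / 532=0.15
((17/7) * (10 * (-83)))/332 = -85/14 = -6.07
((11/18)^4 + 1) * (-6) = -119617/17496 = -6.84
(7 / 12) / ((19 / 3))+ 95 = 7227 / 76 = 95.09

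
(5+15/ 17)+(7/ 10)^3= 105831/ 17000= 6.23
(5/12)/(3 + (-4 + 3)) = 0.21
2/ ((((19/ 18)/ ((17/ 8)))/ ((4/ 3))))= 102/ 19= 5.37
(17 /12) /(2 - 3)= -17 /12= -1.42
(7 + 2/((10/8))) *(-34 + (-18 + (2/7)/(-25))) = -391386/875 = -447.30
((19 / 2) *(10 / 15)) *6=38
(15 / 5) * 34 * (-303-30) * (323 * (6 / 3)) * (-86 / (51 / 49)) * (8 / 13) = 14504116032 / 13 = 1115701233.23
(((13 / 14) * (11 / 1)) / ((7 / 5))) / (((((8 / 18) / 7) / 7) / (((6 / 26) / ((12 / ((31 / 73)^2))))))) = 475695 / 170528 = 2.79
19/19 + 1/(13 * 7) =1.01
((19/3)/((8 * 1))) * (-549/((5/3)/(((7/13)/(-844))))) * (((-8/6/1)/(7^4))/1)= -0.00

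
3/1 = 3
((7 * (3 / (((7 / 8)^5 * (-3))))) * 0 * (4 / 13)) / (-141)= 0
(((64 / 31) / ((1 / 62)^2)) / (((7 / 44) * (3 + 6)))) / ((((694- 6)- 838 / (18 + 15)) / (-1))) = -1920512 / 229593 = -8.36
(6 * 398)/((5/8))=19104/5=3820.80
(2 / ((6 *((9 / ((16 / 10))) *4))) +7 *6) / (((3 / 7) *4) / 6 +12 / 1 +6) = 4963 / 2160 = 2.30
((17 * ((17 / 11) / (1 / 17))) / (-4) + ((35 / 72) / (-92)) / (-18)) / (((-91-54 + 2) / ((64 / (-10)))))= -146446319 / 29304990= -5.00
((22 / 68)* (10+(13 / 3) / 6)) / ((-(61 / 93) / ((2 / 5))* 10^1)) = -65813 / 311100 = -0.21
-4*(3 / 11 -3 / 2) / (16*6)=9 / 176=0.05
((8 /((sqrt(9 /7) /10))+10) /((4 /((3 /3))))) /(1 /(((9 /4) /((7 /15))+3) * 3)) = 3285 /56+1095 * sqrt(7) /7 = 472.53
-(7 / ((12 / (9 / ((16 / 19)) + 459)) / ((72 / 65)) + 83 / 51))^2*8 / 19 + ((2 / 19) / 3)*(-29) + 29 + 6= 24094887333809 / 912373423473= 26.41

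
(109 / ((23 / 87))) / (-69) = -3161 / 529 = -5.98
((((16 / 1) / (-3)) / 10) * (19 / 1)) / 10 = -1.01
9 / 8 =1.12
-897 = -897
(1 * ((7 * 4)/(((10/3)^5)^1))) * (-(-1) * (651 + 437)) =231336/3125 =74.03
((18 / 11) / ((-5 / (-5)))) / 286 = 9 / 1573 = 0.01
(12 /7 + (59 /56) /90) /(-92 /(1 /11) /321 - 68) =-930793 /38371200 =-0.02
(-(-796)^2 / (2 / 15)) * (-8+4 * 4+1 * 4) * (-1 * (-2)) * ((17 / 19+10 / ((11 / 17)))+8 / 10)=-408781164096 / 209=-1955890737.30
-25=-25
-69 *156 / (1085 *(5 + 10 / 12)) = -64584 / 37975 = -1.70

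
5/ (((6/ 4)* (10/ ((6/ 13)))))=2/ 13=0.15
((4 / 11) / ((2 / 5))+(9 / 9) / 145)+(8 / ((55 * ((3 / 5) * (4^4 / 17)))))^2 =148152241 / 161694720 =0.92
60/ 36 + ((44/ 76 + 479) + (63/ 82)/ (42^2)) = 62981633/ 130872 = 481.25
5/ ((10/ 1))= 1/ 2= 0.50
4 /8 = 1 /2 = 0.50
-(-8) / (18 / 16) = 64 / 9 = 7.11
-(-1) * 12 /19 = 12 /19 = 0.63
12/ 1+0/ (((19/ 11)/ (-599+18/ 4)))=12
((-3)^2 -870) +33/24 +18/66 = -75623/88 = -859.35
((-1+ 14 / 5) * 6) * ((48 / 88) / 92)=81 / 1265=0.06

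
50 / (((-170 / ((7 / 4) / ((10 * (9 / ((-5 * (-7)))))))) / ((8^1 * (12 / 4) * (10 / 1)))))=-48.04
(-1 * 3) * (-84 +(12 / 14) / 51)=29982 / 119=251.95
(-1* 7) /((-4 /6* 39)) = 0.27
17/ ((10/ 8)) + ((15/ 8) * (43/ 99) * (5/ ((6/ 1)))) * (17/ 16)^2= 29127647/ 2027520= 14.37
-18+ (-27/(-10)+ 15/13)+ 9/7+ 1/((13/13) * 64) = -374041/29120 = -12.84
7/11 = 0.64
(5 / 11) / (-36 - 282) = -5 / 3498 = -0.00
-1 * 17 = -17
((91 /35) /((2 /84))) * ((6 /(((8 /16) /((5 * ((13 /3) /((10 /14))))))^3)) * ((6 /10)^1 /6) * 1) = 1097199376 /75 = 14629325.01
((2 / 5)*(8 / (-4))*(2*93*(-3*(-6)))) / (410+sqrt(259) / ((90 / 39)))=-988329600 / 151246229+1044576*sqrt(259) / 151246229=-6.42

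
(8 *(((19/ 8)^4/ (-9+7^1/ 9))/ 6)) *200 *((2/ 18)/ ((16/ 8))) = -3258025/ 56832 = -57.33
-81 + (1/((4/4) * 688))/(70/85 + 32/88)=-12371429/152736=-81.00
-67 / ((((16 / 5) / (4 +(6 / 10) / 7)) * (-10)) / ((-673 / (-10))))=6448013 / 11200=575.72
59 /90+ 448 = 40379 /90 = 448.66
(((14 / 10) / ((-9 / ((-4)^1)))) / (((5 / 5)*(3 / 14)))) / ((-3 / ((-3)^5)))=235.20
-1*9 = -9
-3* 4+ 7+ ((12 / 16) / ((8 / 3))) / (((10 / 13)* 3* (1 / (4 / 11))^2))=-12061 / 2420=-4.98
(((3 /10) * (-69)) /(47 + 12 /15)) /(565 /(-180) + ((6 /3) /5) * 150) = -162 /21271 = -0.01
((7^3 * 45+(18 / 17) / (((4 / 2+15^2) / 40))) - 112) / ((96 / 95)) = 15163.57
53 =53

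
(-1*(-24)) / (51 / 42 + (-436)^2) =336 / 2661361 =0.00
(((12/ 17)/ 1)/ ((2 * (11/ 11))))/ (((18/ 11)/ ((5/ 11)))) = 5/ 51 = 0.10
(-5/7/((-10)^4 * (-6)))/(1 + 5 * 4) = 1/1764000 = 0.00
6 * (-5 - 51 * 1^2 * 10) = -3090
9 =9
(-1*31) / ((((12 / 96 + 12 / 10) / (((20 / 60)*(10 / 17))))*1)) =-12400 / 2703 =-4.59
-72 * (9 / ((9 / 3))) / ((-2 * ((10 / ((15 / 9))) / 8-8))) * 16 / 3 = -2304 / 29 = -79.45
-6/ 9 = -2/ 3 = -0.67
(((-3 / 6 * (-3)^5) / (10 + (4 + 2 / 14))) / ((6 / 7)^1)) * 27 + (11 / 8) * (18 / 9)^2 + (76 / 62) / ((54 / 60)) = 3406291 / 12276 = 277.48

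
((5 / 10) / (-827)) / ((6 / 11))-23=-228263 / 9924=-23.00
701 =701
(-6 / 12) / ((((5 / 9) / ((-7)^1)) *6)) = 21 / 20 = 1.05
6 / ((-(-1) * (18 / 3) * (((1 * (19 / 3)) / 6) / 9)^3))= 4251528 / 6859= 619.85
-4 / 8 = -1 / 2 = -0.50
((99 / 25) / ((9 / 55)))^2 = 14641 / 25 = 585.64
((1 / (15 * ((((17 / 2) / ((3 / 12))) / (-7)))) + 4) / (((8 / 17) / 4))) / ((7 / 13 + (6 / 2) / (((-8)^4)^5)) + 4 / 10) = 7617640611313589682176 / 210984635343052997193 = 36.11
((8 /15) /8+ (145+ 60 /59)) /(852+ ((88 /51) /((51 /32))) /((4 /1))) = 28022307 /163485755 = 0.17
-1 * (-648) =648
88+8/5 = 448/5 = 89.60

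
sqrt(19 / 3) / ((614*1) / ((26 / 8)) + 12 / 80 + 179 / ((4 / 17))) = 130*sqrt(57) / 370431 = 0.00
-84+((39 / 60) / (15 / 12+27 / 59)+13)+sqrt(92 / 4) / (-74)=-10946 / 155 - sqrt(23) / 74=-70.68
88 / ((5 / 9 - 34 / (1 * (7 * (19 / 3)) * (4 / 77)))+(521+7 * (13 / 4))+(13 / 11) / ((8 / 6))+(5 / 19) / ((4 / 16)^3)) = 331056 / 2058833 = 0.16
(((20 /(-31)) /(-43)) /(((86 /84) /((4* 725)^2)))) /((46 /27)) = 95369400000 /1318337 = 72340.68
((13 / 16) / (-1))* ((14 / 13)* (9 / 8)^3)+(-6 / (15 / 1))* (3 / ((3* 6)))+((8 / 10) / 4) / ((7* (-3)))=-568583 / 430080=-1.32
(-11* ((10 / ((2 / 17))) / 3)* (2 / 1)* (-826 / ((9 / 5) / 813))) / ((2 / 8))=8371840400 / 9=930204488.89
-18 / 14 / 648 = -1 / 504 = -0.00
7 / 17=0.41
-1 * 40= -40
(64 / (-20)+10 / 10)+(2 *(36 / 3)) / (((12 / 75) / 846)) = 634489 / 5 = 126897.80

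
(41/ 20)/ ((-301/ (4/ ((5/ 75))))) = -123/ 301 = -0.41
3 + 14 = 17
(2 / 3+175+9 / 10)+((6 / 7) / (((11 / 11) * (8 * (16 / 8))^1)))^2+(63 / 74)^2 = 11417358079 / 64397760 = 177.29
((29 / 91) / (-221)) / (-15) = 29 / 301665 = 0.00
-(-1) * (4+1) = 5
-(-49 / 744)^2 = -2401 / 553536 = -0.00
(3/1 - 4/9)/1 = 2.56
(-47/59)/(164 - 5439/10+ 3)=470/222371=0.00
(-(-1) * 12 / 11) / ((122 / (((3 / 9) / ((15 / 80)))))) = 32 / 2013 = 0.02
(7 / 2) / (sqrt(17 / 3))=7 *sqrt(51) / 34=1.47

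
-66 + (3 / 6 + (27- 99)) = -275 / 2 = -137.50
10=10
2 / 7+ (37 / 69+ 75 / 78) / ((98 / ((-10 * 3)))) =-5063 / 29302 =-0.17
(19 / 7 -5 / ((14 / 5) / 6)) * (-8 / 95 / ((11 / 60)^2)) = 46080 / 2299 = 20.04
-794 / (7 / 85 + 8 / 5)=-67490 / 143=-471.96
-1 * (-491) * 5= 2455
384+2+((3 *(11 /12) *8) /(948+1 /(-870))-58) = 270540092 /824759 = 328.02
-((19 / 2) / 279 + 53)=-29593 / 558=-53.03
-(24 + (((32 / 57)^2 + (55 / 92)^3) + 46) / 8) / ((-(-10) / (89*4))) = -53708631453727 / 50599146240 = -1061.45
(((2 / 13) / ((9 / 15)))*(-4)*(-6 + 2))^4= 655360000 / 2313441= 283.28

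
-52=-52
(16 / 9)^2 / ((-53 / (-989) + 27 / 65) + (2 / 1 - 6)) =-1028560 / 1149147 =-0.90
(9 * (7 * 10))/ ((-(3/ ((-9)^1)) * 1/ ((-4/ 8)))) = -945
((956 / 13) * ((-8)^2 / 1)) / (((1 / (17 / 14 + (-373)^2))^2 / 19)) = 1102631652415551296 / 637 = 1730975906460834.06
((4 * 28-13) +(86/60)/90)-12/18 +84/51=4589831/45900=100.00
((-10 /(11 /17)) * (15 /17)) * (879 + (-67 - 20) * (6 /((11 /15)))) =-275850 /121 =-2279.75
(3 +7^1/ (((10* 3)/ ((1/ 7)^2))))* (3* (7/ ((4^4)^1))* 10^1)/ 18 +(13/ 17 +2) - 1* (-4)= 540647/ 78336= 6.90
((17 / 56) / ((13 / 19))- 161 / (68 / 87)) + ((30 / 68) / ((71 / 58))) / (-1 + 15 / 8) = -180246673 / 878696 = -205.13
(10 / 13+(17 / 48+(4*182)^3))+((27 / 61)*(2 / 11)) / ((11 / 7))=1777026622663841 / 4605744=385828353.17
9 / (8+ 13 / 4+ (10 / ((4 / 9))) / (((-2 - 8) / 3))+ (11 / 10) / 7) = 315 / 163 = 1.93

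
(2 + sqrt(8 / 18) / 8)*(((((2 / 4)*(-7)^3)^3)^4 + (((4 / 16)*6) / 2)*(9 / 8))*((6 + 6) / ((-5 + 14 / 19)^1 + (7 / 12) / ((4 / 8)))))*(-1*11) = 41565881008850068170136191560768475 / 722944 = 57495298403265077475068870000.00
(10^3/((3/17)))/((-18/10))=-85000/27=-3148.15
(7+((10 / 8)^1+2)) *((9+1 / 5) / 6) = 943 / 60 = 15.72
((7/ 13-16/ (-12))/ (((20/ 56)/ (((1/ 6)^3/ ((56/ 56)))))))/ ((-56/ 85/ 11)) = -13651/ 33696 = -0.41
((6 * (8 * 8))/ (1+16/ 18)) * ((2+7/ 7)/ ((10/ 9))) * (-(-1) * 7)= 326592/ 85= 3842.26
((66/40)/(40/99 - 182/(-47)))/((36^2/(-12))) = -5687/1591840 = -0.00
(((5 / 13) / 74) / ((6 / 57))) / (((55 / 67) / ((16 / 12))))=1273 / 15873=0.08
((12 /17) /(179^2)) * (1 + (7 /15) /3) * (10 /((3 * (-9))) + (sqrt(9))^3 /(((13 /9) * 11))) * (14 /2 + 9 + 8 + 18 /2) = 82096 /73534095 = 0.00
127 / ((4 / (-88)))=-2794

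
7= 7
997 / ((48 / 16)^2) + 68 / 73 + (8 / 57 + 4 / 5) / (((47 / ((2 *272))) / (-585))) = -3670088467 / 586701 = -6255.47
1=1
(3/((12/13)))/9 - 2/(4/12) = -5.64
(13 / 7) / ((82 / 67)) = 871 / 574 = 1.52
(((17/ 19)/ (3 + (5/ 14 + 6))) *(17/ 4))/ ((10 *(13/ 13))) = 2023/ 49780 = 0.04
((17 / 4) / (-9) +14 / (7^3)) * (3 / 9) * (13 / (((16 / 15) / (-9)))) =49465 / 3136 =15.77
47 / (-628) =-47 / 628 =-0.07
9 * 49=441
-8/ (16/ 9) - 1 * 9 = -27/ 2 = -13.50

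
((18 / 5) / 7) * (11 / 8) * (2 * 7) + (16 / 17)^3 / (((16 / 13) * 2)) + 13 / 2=411186 / 24565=16.74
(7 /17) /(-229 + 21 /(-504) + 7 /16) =-336 /186541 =-0.00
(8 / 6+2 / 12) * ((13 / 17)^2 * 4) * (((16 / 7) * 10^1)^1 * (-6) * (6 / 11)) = -5840640 / 22253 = -262.47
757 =757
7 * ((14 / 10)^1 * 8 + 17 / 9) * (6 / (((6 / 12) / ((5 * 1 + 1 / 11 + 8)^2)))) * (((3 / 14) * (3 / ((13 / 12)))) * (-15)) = -2638116864 / 1573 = -1677124.52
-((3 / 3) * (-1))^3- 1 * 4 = -3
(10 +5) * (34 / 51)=10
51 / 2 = 25.50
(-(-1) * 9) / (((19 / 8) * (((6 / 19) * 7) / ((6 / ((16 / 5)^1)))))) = 45 / 14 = 3.21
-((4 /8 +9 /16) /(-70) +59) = -66063 /1120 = -58.98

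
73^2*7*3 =111909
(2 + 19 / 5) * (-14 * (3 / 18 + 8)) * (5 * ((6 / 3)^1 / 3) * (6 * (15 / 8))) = -49735 / 2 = -24867.50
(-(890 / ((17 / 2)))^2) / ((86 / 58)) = -91883600 / 12427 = -7393.87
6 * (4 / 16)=3 / 2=1.50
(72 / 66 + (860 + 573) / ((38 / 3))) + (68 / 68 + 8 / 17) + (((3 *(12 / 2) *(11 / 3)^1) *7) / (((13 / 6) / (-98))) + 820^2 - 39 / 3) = 60194066245 / 92378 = 651606.08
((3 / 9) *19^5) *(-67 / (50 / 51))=-2820276761 / 50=-56405535.22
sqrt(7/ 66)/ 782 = sqrt(462)/ 51612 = 0.00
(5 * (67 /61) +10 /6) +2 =1676 /183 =9.16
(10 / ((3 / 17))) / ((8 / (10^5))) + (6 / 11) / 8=93500009 / 132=708333.40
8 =8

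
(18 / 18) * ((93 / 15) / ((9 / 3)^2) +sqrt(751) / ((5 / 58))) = 31 / 45 +58 * sqrt(751) / 5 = 318.58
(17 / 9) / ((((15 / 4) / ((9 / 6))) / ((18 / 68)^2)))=9 / 170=0.05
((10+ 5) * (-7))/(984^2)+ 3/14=483883/2259264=0.21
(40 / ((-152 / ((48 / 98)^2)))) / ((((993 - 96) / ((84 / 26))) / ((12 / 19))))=-69120 / 481300001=-0.00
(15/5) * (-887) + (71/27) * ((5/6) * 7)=-428597/162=-2645.66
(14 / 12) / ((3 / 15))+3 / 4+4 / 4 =91 / 12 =7.58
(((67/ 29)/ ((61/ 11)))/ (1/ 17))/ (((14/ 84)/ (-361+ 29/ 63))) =-569167412/ 37149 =-15321.20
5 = 5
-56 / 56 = -1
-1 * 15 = -15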